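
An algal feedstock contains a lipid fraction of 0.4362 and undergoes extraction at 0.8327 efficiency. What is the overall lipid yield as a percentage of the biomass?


Y = lipid_content * extraction_eff * 100
= 0.4362 * 0.8327 * 100
= 36.3224%

36.3224%


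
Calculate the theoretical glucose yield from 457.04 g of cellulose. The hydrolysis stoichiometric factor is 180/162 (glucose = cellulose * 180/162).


glucose = cellulose * 180/162
= 457.04 * 180/162
= 507.8222 g

507.8222 g


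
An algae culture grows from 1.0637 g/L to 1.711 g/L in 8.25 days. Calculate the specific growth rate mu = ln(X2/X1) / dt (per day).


mu = ln(X2/X1) / dt
= ln(1.711/1.0637) / 8.25
= 0.0576 per day

0.0576 per day


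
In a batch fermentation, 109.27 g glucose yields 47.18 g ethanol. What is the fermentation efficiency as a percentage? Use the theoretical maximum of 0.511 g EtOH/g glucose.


Fermentation efficiency = (actual / (0.511 * glucose)) * 100
= (47.18 / (0.511 * 109.27)) * 100
= 84.4960%

84.4960%


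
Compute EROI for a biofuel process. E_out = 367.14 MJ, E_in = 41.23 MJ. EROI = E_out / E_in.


EROI = E_out / E_in
= 367.14 / 41.23
= 8.9047

8.9047


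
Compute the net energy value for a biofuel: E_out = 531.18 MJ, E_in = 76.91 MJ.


NEV = E_out - E_in
= 531.18 - 76.91
= 454.2700 MJ

454.2700 MJ


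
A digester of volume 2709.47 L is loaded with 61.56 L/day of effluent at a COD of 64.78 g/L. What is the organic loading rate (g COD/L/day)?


OLR = Q * S / V
= 61.56 * 64.78 / 2709.47
= 1.4718 g/L/day

1.4718 g/L/day


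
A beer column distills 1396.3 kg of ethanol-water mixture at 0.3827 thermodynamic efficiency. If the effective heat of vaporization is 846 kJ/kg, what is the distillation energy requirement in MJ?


E = m * 846 / (eta * 1000)
= 1396.3 * 846 / (0.3827 * 1000)
= 3086.6731 MJ

3086.6731 MJ


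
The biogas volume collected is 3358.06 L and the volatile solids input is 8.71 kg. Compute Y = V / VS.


Y = V / VS
= 3358.06 / 8.71
= 385.5408 L/kg VS

385.5408 L/kg VS


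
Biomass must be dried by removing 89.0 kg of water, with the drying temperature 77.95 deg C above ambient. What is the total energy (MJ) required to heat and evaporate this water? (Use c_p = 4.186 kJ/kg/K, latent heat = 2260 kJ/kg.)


E = m_water * (4.186 * dT + 2260) / 1000
= 89.0 * (4.186 * 77.95 + 2260) / 1000
= 230.1806 MJ

230.1806 MJ


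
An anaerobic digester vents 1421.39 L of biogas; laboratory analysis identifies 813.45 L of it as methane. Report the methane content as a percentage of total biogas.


CH4% = V_CH4 / V_total * 100
= 813.45 / 1421.39 * 100
= 57.2292%

57.2292%


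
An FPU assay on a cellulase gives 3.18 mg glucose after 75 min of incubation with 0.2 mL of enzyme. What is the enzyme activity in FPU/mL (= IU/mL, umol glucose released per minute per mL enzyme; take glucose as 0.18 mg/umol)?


Activity = glucose_mg / (0.18 mg/umol * V_mL * t_min)
= 3.18 / (0.18 * 0.2 * 75)
= 1.1778 FPU/mL

1.1778 FPU/mL


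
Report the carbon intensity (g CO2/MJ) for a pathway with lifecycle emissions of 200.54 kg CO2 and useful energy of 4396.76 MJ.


CI = CO2 * 1000 / E
= 200.54 * 1000 / 4396.76
= 45.6109 g CO2/MJ

45.6109 g CO2/MJ


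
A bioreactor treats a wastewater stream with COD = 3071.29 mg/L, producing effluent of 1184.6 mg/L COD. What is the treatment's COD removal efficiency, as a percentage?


eta = (COD_in - COD_out) / COD_in * 100
= (3071.29 - 1184.6) / 3071.29 * 100
= 61.4299%

61.4299%


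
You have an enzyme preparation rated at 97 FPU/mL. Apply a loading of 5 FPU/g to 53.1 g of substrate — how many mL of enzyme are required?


V = dosage * m_sub / activity
V = 5 * 53.1 / 97
V = 2.7371 mL

2.7371 mL


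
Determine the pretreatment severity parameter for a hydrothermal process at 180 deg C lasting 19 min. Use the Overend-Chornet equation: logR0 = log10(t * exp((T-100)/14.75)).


logR0 = log10(t * exp((T - 100) / 14.75))
= log10(19 * exp((180 - 100) / 14.75))
= 3.6342

3.6342


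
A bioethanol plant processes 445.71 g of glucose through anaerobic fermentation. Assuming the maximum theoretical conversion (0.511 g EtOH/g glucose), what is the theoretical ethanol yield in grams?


Theoretical ethanol yield: m_EtOH = 0.511 * m_glucose
m_EtOH = 0.511 * 445.71 = 227.7578 g

227.7578 g


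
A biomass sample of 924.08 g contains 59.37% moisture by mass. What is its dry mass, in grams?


Wd = Ww * (1 - MC/100)
= 924.08 * (1 - 59.37/100)
= 375.4537 g

375.4537 g


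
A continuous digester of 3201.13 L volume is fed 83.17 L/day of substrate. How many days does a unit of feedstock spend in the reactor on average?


HRT = V / Q
= 3201.13 / 83.17
= 38.4890 days

38.4890 days


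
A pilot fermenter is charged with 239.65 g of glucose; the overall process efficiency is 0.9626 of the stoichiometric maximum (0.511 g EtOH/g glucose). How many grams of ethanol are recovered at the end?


Actual ethanol: m = 0.511 * 239.65 * 0.9626
m = 117.8811 g

117.8811 g


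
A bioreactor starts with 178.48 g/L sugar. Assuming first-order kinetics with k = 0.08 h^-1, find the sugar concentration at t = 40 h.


S = S0 * exp(-k * t)
S = 178.48 * exp(-0.08 * 40)
S = 7.2752 g/L

7.2752 g/L


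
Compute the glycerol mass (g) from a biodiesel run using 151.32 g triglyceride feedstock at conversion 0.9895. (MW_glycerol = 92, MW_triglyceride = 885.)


glycerol = oil * conv * (92/885)
= 151.32 * 0.9895 * 92 / 885
= 15.5653 g

15.5653 g


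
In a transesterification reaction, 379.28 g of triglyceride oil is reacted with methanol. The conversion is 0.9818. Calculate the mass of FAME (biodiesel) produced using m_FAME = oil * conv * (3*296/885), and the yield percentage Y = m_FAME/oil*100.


m_FAME = oil * conv * (3 * 296 / 885) = oil * conv * (888/885)
= 379.28 * 0.9818 * 888 / 885
= 373.6394 g
Y = m_FAME / oil * 100 = conv * (888/885) * 100
= 0.9818 * 888 / 885 * 100
= 98.51%

373.6394 g FAME; Y = 98.51%


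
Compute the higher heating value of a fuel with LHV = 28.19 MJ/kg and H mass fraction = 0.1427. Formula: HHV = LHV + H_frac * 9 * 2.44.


HHV = LHV + H_frac * 9 * 2.44
= 28.19 + 0.1427 * 9 * 2.44
= 31.3237 MJ/kg

31.3237 MJ/kg


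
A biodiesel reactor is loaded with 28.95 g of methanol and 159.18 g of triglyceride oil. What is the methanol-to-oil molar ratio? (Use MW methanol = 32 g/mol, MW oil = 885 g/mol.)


Molar ratio = n_MeOH / n_oil = (MeOH/32) / (oil/885) = (MeOH * 885) / (32 * oil)
= (28.95 * 885) / (32 * 159.18)
= 5.0298

5.0298


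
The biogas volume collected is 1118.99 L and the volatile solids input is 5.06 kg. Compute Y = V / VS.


Y = V / VS
= 1118.99 / 5.06
= 221.1443 L/kg VS

221.1443 L/kg VS


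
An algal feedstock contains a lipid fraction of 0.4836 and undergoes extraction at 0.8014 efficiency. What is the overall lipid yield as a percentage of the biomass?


Y = lipid_content * extraction_eff * 100
= 0.4836 * 0.8014 * 100
= 38.7557%

38.7557%


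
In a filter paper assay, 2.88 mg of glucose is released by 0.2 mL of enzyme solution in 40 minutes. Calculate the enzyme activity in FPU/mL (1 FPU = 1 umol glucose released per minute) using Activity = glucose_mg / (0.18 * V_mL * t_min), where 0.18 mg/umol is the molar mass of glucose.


Activity = glucose_mg / (0.18 mg/umol * V_mL * t_min)
= 2.88 / (0.18 * 0.2 * 40)
= 2.0000 FPU/mL

2.0000 FPU/mL


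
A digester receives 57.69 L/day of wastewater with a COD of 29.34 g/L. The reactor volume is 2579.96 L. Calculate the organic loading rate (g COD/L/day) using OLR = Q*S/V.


OLR = Q * S / V
= 57.69 * 29.34 / 2579.96
= 0.6561 g/L/day

0.6561 g/L/day


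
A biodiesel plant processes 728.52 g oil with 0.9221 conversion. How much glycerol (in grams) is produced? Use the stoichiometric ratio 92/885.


glycerol = oil * conv * (92/885)
= 728.52 * 0.9221 * 92 / 885
= 69.8335 g

69.8335 g


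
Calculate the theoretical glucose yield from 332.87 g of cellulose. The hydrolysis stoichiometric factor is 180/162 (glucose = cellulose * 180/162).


glucose = cellulose * 180/162
= 332.87 * 180/162
= 369.8556 g

369.8556 g


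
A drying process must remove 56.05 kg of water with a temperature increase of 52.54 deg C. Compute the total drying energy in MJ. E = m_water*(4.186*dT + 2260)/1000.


E = m_water * (4.186 * dT + 2260) / 1000
= 56.05 * (4.186 * 52.54 + 2260) / 1000
= 139.0002 MJ

139.0002 MJ


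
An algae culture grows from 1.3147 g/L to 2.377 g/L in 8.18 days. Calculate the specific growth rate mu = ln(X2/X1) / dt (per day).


mu = ln(X2/X1) / dt
= ln(2.377/1.3147) / 8.18
= 0.0724 per day

0.0724 per day


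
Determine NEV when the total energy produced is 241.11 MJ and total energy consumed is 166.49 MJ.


NEV = E_out - E_in
= 241.11 - 166.49
= 74.6200 MJ

74.6200 MJ


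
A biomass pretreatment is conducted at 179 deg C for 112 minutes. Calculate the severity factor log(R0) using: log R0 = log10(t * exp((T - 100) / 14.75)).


logR0 = log10(t * exp((T - 100) / 14.75))
= log10(112 * exp((179 - 100) / 14.75))
= 4.3753

4.3753


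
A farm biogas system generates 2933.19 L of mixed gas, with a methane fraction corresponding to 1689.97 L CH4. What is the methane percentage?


CH4% = V_CH4 / V_total * 100
= 1689.97 / 2933.19 * 100
= 57.6154%

57.6154%


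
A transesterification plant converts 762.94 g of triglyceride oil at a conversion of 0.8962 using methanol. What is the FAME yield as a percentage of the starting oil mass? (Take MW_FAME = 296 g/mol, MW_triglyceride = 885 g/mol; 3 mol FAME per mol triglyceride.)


m_FAME = oil * conv * (3 * 296 / 885) = oil * conv * (888/885)
= 762.94 * 0.8962 * 888 / 885
= 686.0646 g
Y = m_FAME / oil * 100 = conv * (888/885) * 100
= 0.8962 * 888 / 885 * 100
= 89.92%

89.92%


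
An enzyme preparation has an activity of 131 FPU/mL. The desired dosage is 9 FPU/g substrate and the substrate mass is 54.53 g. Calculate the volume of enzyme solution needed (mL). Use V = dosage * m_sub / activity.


V = dosage * m_sub / activity
V = 9 * 54.53 / 131
V = 3.7463 mL

3.7463 mL


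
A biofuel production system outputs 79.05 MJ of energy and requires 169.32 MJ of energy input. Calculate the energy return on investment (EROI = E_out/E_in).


EROI = E_out / E_in
= 79.05 / 169.32
= 0.4669

0.4669


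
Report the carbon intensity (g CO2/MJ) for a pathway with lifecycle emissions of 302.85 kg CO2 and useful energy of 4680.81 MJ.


CI = CO2 * 1000 / E
= 302.85 * 1000 / 4680.81
= 64.7003 g CO2/MJ

64.7003 g CO2/MJ


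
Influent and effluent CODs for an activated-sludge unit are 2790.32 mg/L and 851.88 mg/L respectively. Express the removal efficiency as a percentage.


eta = (COD_in - COD_out) / COD_in * 100
= (2790.32 - 851.88) / 2790.32 * 100
= 69.4702%

69.4702%


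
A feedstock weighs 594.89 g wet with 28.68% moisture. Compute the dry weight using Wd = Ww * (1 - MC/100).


Wd = Ww * (1 - MC/100)
= 594.89 * (1 - 28.68/100)
= 424.2755 g

424.2755 g


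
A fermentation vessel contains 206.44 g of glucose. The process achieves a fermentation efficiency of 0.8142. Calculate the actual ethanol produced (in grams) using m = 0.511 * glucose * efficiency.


Actual ethanol: m = 0.511 * 206.44 * 0.8142
m = 85.8906 g

85.8906 g


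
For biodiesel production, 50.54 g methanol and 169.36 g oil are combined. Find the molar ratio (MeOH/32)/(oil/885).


Molar ratio = n_MeOH / n_oil = (MeOH/32) / (oil/885) = (MeOH * 885) / (32 * oil)
= (50.54 * 885) / (32 * 169.36)
= 8.2531

8.2531


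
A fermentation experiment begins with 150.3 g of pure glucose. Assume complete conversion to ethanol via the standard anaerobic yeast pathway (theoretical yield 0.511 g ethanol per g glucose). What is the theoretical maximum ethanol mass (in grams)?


Theoretical ethanol yield: m_EtOH = 0.511 * m_glucose
m_EtOH = 0.511 * 150.3 = 76.8033 g

76.8033 g


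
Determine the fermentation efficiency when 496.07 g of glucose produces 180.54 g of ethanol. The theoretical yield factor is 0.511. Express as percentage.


Fermentation efficiency = (actual / (0.511 * glucose)) * 100
= (180.54 / (0.511 * 496.07)) * 100
= 71.2212%

71.2212%


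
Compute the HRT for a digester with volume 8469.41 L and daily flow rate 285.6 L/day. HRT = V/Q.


HRT = V / Q
= 8469.41 / 285.6
= 29.6548 days

29.6548 days


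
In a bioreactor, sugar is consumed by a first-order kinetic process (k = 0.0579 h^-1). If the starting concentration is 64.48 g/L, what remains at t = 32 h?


S = S0 * exp(-k * t)
S = 64.48 * exp(-0.0579 * 32)
S = 10.1103 g/L

10.1103 g/L


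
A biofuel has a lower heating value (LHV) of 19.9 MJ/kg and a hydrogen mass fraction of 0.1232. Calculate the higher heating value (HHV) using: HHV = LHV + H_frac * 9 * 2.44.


HHV = LHV + H_frac * 9 * 2.44
= 19.9 + 0.1232 * 9 * 2.44
= 22.6055 MJ/kg

22.6055 MJ/kg


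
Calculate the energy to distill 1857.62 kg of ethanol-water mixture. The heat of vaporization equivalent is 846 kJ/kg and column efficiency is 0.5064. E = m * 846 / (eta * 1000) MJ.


E = m * 846 / (eta * 1000)
= 1857.62 * 846 / (0.5064 * 1000)
= 3103.3699 MJ

3103.3699 MJ


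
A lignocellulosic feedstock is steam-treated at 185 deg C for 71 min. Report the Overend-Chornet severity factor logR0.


logR0 = log10(t * exp((T - 100) / 14.75))
= log10(71 * exp((185 - 100) / 14.75))
= 4.3540

4.3540


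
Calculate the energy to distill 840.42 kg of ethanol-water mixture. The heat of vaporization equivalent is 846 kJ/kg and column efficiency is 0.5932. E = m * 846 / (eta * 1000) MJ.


E = m * 846 / (eta * 1000)
= 840.42 * 846 / (0.5932 * 1000)
= 1198.5761 MJ

1198.5761 MJ


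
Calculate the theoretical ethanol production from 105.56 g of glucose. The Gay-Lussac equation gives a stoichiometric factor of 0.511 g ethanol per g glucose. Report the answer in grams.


Theoretical ethanol yield: m_EtOH = 0.511 * m_glucose
m_EtOH = 0.511 * 105.56 = 53.9412 g

53.9412 g


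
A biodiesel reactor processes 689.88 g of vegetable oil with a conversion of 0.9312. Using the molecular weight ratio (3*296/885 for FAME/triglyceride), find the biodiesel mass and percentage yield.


m_FAME = oil * conv * (3 * 296 / 885) = oil * conv * (888/885)
= 689.88 * 0.9312 * 888 / 885
= 644.5939 g
Y = m_FAME / oil * 100 = conv * (888/885) * 100
= 0.9312 * 888 / 885 * 100
= 93.44%

644.5939 g FAME; Y = 93.44%


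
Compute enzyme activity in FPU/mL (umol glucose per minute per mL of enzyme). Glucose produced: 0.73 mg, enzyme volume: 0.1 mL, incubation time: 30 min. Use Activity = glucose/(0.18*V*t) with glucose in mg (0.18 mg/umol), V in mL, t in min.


Activity = glucose_mg / (0.18 mg/umol * V_mL * t_min)
= 0.73 / (0.18 * 0.1 * 30)
= 1.3519 FPU/mL

1.3519 FPU/mL


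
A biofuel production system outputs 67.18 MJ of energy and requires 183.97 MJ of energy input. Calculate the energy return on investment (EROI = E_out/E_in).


EROI = E_out / E_in
= 67.18 / 183.97
= 0.3652

0.3652


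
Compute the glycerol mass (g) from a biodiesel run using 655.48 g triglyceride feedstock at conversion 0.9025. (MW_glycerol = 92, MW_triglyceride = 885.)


glycerol = oil * conv * (92/885)
= 655.48 * 0.9025 * 92 / 885
= 61.4966 g

61.4966 g


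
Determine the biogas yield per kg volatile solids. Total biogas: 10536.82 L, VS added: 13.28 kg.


Y = V / VS
= 10536.82 / 13.28
= 793.4352 L/kg VS

793.4352 L/kg VS


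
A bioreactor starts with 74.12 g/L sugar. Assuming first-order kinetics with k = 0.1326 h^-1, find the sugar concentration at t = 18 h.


S = S0 * exp(-k * t)
S = 74.12 * exp(-0.1326 * 18)
S = 6.8134 g/L

6.8134 g/L


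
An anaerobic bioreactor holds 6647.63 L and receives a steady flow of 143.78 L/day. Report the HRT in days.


HRT = V / Q
= 6647.63 / 143.78
= 46.2347 days

46.2347 days


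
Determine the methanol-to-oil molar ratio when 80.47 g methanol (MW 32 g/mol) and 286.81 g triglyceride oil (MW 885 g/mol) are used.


Molar ratio = n_MeOH / n_oil = (MeOH/32) / (oil/885) = (MeOH * 885) / (32 * oil)
= (80.47 * 885) / (32 * 286.81)
= 7.7595

7.7595


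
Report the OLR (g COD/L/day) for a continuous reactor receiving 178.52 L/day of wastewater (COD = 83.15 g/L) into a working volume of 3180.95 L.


OLR = Q * S / V
= 178.52 * 83.15 / 3180.95
= 4.6665 g/L/day

4.6665 g/L/day


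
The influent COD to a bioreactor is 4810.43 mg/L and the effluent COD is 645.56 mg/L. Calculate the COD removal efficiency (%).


eta = (COD_in - COD_out) / COD_in * 100
= (4810.43 - 645.56) / 4810.43 * 100
= 86.5800%

86.5800%


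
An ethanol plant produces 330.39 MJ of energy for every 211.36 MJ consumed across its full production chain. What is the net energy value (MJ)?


NEV = E_out - E_in
= 330.39 - 211.36
= 119.0300 MJ

119.0300 MJ


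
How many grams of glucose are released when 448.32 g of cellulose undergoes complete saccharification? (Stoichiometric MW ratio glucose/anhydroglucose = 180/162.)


glucose = cellulose * 180/162
= 448.32 * 180/162
= 498.1333 g

498.1333 g


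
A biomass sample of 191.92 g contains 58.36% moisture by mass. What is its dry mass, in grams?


Wd = Ww * (1 - MC/100)
= 191.92 * (1 - 58.36/100)
= 79.9155 g

79.9155 g


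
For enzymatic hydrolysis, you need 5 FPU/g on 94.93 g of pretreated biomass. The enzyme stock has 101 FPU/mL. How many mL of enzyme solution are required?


V = dosage * m_sub / activity
V = 5 * 94.93 / 101
V = 4.6995 mL

4.6995 mL


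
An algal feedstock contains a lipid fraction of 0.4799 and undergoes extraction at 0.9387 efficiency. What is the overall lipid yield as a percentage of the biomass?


Y = lipid_content * extraction_eff * 100
= 0.4799 * 0.9387 * 100
= 45.0482%

45.0482%


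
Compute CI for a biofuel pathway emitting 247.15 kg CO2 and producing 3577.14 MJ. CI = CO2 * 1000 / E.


CI = CO2 * 1000 / E
= 247.15 * 1000 / 3577.14
= 69.0915 g CO2/MJ

69.0915 g CO2/MJ


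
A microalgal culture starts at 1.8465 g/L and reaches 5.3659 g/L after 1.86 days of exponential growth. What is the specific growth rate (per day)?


mu = ln(X2/X1) / dt
= ln(5.3659/1.8465) / 1.86
= 0.5735 per day

0.5735 per day


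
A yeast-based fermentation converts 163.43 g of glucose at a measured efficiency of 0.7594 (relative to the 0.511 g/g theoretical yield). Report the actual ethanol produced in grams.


Actual ethanol: m = 0.511 * 163.43 * 0.7594
m = 63.4196 g

63.4196 g


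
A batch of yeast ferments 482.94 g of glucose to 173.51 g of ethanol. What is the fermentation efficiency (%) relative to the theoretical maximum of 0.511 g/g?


Fermentation efficiency = (actual / (0.511 * glucose)) * 100
= (173.51 / (0.511 * 482.94)) * 100
= 70.3089%

70.3089%


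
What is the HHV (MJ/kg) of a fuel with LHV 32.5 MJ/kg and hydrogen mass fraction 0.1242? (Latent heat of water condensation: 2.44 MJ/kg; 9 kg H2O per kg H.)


HHV = LHV + H_frac * 9 * 2.44
= 32.5 + 0.1242 * 9 * 2.44
= 35.2274 MJ/kg

35.2274 MJ/kg


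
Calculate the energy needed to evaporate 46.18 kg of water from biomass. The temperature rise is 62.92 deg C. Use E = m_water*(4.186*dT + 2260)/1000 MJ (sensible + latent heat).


E = m_water * (4.186 * dT + 2260) / 1000
= 46.18 * (4.186 * 62.92 + 2260) / 1000
= 116.5298 MJ

116.5298 MJ


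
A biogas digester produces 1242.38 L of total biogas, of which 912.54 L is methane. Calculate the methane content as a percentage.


CH4% = V_CH4 / V_total * 100
= 912.54 / 1242.38 * 100
= 73.4510%

73.4510%


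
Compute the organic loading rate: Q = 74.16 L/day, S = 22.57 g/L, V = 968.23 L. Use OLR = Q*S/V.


OLR = Q * S / V
= 74.16 * 22.57 / 968.23
= 1.7287 g/L/day

1.7287 g/L/day


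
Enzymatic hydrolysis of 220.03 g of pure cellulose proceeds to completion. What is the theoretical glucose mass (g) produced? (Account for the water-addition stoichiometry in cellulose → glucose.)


glucose = cellulose * 180/162
= 220.03 * 180/162
= 244.4778 g

244.4778 g


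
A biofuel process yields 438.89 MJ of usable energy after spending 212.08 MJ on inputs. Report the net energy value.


NEV = E_out - E_in
= 438.89 - 212.08
= 226.8100 MJ

226.8100 MJ


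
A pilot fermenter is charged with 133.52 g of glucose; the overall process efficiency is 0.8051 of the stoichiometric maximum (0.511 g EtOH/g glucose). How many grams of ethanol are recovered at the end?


Actual ethanol: m = 0.511 * 133.52 * 0.8051
m = 54.9309 g

54.9309 g


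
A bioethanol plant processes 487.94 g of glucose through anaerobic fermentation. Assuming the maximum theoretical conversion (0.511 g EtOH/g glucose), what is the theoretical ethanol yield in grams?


Theoretical ethanol yield: m_EtOH = 0.511 * m_glucose
m_EtOH = 0.511 * 487.94 = 249.3373 g

249.3373 g


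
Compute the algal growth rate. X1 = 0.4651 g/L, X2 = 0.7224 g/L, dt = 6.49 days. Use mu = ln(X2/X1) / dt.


mu = ln(X2/X1) / dt
= ln(0.7224/0.4651) / 6.49
= 0.0678 per day

0.0678 per day


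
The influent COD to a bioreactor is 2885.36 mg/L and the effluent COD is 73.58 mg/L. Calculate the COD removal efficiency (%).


eta = (COD_in - COD_out) / COD_in * 100
= (2885.36 - 73.58) / 2885.36 * 100
= 97.4499%

97.4499%


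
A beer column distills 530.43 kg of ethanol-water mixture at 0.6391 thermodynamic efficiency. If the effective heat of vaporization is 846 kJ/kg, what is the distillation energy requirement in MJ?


E = m * 846 / (eta * 1000)
= 530.43 * 846 / (0.6391 * 1000)
= 702.1496 MJ

702.1496 MJ


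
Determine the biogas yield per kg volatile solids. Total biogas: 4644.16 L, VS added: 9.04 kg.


Y = V / VS
= 4644.16 / 9.04
= 513.7345 L/kg VS

513.7345 L/kg VS


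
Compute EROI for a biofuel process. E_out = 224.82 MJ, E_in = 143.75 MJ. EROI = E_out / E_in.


EROI = E_out / E_in
= 224.82 / 143.75
= 1.5640

1.5640


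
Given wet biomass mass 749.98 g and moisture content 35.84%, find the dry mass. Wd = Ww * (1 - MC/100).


Wd = Ww * (1 - MC/100)
= 749.98 * (1 - 35.84/100)
= 481.1872 g

481.1872 g


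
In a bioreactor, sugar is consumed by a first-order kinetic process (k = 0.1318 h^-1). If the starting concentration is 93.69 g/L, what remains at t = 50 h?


S = S0 * exp(-k * t)
S = 93.69 * exp(-0.1318 * 50)
S = 0.1287 g/L

0.1287 g/L


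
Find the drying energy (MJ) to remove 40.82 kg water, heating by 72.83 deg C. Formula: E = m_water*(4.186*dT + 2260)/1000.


E = m_water * (4.186 * dT + 2260) / 1000
= 40.82 * (4.186 * 72.83 + 2260) / 1000
= 104.6978 MJ

104.6978 MJ


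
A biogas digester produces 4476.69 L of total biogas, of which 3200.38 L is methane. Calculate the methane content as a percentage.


CH4% = V_CH4 / V_total * 100
= 3200.38 / 4476.69 * 100
= 71.4899%

71.4899%


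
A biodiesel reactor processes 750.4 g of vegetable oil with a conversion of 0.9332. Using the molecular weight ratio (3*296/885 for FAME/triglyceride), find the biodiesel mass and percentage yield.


m_FAME = oil * conv * (3 * 296 / 885) = oil * conv * (888/885)
= 750.4 * 0.9332 * 888 / 885
= 702.6471 g
Y = m_FAME / oil * 100 = conv * (888/885) * 100
= 0.9332 * 888 / 885 * 100
= 93.64%

702.6471 g FAME; Y = 93.64%


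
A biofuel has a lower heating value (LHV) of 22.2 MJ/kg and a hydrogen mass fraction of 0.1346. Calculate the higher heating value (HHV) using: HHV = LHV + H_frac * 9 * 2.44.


HHV = LHV + H_frac * 9 * 2.44
= 22.2 + 0.1346 * 9 * 2.44
= 25.1558 MJ/kg

25.1558 MJ/kg


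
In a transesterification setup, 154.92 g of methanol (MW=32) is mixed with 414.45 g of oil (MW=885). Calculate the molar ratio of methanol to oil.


Molar ratio = n_MeOH / n_oil = (MeOH/32) / (oil/885) = (MeOH * 885) / (32 * oil)
= (154.92 * 885) / (32 * 414.45)
= 10.3378

10.3378


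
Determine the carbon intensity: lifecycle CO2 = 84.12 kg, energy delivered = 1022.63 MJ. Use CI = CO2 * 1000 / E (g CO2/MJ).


CI = CO2 * 1000 / E
= 84.12 * 1000 / 1022.63
= 82.2585 g CO2/MJ

82.2585 g CO2/MJ


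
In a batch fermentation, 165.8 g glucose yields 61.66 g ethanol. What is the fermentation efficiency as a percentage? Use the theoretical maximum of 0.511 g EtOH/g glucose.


Fermentation efficiency = (actual / (0.511 * glucose)) * 100
= (61.66 / (0.511 * 165.8)) * 100
= 72.7777%

72.7777%


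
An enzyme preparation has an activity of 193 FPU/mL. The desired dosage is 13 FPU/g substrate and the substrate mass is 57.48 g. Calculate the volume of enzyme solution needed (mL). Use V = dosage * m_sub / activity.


V = dosage * m_sub / activity
V = 13 * 57.48 / 193
V = 3.8717 mL

3.8717 mL


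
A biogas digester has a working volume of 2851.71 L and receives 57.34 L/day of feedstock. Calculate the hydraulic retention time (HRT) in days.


HRT = V / Q
= 2851.71 / 57.34
= 49.7333 days

49.7333 days


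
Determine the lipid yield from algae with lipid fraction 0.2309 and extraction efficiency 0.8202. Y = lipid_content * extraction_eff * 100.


Y = lipid_content * extraction_eff * 100
= 0.2309 * 0.8202 * 100
= 18.9384%

18.9384%


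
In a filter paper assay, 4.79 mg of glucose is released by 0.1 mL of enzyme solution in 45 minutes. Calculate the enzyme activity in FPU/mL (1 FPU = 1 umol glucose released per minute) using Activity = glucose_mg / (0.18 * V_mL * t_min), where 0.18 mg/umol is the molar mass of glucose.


Activity = glucose_mg / (0.18 mg/umol * V_mL * t_min)
= 4.79 / (0.18 * 0.1 * 45)
= 5.9136 FPU/mL

5.9136 FPU/mL


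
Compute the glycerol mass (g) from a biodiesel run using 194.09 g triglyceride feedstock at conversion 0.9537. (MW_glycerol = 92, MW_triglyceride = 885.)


glycerol = oil * conv * (92/885)
= 194.09 * 0.9537 * 92 / 885
= 19.2424 g

19.2424 g


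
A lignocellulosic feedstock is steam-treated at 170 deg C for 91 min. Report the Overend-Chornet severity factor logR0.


logR0 = log10(t * exp((T - 100) / 14.75))
= log10(91 * exp((170 - 100) / 14.75))
= 4.0201

4.0201


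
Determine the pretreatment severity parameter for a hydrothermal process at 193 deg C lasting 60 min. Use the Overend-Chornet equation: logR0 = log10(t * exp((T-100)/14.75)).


logR0 = log10(t * exp((T - 100) / 14.75))
= log10(60 * exp((193 - 100) / 14.75))
= 4.5164

4.5164


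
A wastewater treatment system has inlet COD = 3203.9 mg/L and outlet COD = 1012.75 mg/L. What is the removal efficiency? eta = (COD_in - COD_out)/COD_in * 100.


eta = (COD_in - COD_out) / COD_in * 100
= (3203.9 - 1012.75) / 3203.9 * 100
= 68.3901%

68.3901%


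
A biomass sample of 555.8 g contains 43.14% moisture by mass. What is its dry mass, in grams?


Wd = Ww * (1 - MC/100)
= 555.8 * (1 - 43.14/100)
= 316.0279 g

316.0279 g


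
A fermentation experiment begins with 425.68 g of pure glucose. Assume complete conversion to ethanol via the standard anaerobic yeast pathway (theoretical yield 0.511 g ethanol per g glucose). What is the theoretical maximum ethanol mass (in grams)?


Theoretical ethanol yield: m_EtOH = 0.511 * m_glucose
m_EtOH = 0.511 * 425.68 = 217.5225 g

217.5225 g


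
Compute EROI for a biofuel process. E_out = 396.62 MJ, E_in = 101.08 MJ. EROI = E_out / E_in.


EROI = E_out / E_in
= 396.62 / 101.08
= 3.9238

3.9238


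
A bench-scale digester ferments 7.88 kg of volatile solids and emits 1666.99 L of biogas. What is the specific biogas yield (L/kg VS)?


Y = V / VS
= 1666.99 / 7.88
= 211.5470 L/kg VS

211.5470 L/kg VS


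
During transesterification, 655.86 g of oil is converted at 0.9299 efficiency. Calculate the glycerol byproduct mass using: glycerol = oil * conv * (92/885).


glycerol = oil * conv * (92/885)
= 655.86 * 0.9299 * 92 / 885
= 63.4004 g

63.4004 g


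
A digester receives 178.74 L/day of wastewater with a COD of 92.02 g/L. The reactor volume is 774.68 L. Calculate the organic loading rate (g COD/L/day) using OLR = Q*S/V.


OLR = Q * S / V
= 178.74 * 92.02 / 774.68
= 21.2315 g/L/day

21.2315 g/L/day


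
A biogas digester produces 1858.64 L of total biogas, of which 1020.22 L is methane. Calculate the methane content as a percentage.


CH4% = V_CH4 / V_total * 100
= 1020.22 / 1858.64 * 100
= 54.8907%

54.8907%


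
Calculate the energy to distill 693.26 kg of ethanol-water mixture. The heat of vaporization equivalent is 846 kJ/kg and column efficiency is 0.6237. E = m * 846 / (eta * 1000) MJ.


E = m * 846 / (eta * 1000)
= 693.26 * 846 / (0.6237 * 1000)
= 940.3527 MJ

940.3527 MJ


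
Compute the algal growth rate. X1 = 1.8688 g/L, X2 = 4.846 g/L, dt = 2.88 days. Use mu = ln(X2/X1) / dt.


mu = ln(X2/X1) / dt
= ln(4.846/1.8688) / 2.88
= 0.3309 per day

0.3309 per day


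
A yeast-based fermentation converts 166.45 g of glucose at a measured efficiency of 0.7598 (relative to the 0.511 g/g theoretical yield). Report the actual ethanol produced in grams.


Actual ethanol: m = 0.511 * 166.45 * 0.7598
m = 64.6255 g

64.6255 g


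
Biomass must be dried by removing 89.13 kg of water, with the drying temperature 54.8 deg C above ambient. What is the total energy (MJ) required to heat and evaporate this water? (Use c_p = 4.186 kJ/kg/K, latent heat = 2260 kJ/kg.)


E = m_water * (4.186 * dT + 2260) / 1000
= 89.13 * (4.186 * 54.8 + 2260) / 1000
= 221.8796 MJ

221.8796 MJ


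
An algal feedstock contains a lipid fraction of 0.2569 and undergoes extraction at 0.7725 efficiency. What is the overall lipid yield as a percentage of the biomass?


Y = lipid_content * extraction_eff * 100
= 0.2569 * 0.7725 * 100
= 19.8455%

19.8455%


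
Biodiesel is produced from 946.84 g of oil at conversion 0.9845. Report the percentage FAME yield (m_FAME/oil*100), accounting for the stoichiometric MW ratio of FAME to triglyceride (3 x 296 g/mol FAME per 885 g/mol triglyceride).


m_FAME = oil * conv * (3 * 296 / 885) = oil * conv * (888/885)
= 946.84 * 0.9845 * 888 / 885
= 935.3239 g
Y = m_FAME / oil * 100 = conv * (888/885) * 100
= 0.9845 * 888 / 885 * 100
= 98.78%

98.78%


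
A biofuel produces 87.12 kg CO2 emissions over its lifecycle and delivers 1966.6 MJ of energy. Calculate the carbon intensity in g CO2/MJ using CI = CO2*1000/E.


CI = CO2 * 1000 / E
= 87.12 * 1000 / 1966.6
= 44.2998 g CO2/MJ

44.2998 g CO2/MJ


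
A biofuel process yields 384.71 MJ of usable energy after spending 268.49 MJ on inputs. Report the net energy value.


NEV = E_out - E_in
= 384.71 - 268.49
= 116.2200 MJ

116.2200 MJ


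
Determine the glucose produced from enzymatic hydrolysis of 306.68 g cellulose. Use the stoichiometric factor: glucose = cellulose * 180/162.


glucose = cellulose * 180/162
= 306.68 * 180/162
= 340.7556 g

340.7556 g


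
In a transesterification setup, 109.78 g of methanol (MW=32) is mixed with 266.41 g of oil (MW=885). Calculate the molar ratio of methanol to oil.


Molar ratio = n_MeOH / n_oil = (MeOH/32) / (oil/885) = (MeOH * 885) / (32 * oil)
= (109.78 * 885) / (32 * 266.41)
= 11.3964

11.3964


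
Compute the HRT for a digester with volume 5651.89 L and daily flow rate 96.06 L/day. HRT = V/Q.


HRT = V / Q
= 5651.89 / 96.06
= 58.8371 days

58.8371 days


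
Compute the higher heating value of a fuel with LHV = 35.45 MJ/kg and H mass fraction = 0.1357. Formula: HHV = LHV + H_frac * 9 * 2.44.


HHV = LHV + H_frac * 9 * 2.44
= 35.45 + 0.1357 * 9 * 2.44
= 38.4300 MJ/kg

38.4300 MJ/kg


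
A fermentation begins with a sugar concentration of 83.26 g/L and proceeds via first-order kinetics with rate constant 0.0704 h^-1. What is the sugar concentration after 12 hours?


S = S0 * exp(-k * t)
S = 83.26 * exp(-0.0704 * 12)
S = 35.7721 g/L

35.7721 g/L


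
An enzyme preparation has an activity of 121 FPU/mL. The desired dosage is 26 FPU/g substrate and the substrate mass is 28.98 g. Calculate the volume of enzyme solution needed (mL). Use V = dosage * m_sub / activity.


V = dosage * m_sub / activity
V = 26 * 28.98 / 121
V = 6.2271 mL

6.2271 mL


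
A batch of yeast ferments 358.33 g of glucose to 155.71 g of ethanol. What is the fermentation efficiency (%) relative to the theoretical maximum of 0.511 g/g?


Fermentation efficiency = (actual / (0.511 * glucose)) * 100
= (155.71 / (0.511 * 358.33)) * 100
= 85.0379%

85.0379%


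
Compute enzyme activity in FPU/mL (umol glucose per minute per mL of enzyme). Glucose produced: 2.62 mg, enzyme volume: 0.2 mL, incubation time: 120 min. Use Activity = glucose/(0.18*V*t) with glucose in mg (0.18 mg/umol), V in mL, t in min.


Activity = glucose_mg / (0.18 mg/umol * V_mL * t_min)
= 2.62 / (0.18 * 0.2 * 120)
= 0.6065 FPU/mL

0.6065 FPU/mL


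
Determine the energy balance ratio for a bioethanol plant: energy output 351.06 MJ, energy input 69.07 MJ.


EROI = E_out / E_in
= 351.06 / 69.07
= 5.0827

5.0827


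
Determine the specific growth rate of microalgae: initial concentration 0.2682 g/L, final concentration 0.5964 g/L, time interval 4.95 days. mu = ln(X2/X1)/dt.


mu = ln(X2/X1) / dt
= ln(0.5964/0.2682) / 4.95
= 0.1615 per day

0.1615 per day


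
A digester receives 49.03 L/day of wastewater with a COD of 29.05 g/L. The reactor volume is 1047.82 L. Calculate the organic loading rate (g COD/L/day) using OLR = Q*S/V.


OLR = Q * S / V
= 49.03 * 29.05 / 1047.82
= 1.3593 g/L/day

1.3593 g/L/day


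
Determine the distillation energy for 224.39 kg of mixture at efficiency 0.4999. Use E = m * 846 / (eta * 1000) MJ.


E = m * 846 / (eta * 1000)
= 224.39 * 846 / (0.4999 * 1000)
= 379.7438 MJ

379.7438 MJ


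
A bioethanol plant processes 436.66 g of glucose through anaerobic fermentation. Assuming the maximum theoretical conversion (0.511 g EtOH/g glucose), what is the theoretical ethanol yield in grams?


Theoretical ethanol yield: m_EtOH = 0.511 * m_glucose
m_EtOH = 0.511 * 436.66 = 223.1333 g

223.1333 g


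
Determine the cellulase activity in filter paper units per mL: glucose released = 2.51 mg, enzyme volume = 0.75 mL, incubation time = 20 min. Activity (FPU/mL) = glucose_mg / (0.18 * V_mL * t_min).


Activity = glucose_mg / (0.18 mg/umol * V_mL * t_min)
= 2.51 / (0.18 * 0.75 * 20)
= 0.9296 FPU/mL

0.9296 FPU/mL


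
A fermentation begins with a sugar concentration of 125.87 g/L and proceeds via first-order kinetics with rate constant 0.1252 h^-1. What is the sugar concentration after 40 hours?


S = S0 * exp(-k * t)
S = 125.87 * exp(-0.1252 * 40)
S = 0.8413 g/L

0.8413 g/L


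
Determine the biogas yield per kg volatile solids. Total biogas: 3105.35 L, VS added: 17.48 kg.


Y = V / VS
= 3105.35 / 17.48
= 177.6516 L/kg VS

177.6516 L/kg VS


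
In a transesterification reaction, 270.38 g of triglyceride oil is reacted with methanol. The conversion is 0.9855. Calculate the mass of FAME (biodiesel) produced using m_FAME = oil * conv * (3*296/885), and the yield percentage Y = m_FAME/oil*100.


m_FAME = oil * conv * (3 * 296 / 885) = oil * conv * (888/885)
= 270.38 * 0.9855 * 888 / 885
= 267.3627 g
Y = m_FAME / oil * 100 = conv * (888/885) * 100
= 0.9855 * 888 / 885 * 100
= 98.88%

267.3627 g FAME; Y = 98.88%


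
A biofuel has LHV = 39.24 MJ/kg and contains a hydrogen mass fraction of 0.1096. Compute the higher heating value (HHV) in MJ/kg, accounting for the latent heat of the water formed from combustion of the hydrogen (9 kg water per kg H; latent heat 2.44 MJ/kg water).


HHV = LHV + H_frac * 9 * 2.44
= 39.24 + 0.1096 * 9 * 2.44
= 41.6468 MJ/kg

41.6468 MJ/kg


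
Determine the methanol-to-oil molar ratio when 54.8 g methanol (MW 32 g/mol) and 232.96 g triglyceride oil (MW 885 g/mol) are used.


Molar ratio = n_MeOH / n_oil = (MeOH/32) / (oil/885) = (MeOH * 885) / (32 * oil)
= (54.8 * 885) / (32 * 232.96)
= 6.5057

6.5057


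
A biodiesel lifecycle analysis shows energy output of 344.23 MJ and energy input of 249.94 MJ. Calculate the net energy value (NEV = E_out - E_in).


NEV = E_out - E_in
= 344.23 - 249.94
= 94.2900 MJ

94.2900 MJ


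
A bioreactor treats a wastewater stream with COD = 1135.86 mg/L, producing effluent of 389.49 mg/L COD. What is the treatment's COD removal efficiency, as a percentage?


eta = (COD_in - COD_out) / COD_in * 100
= (1135.86 - 389.49) / 1135.86 * 100
= 65.7097%

65.7097%


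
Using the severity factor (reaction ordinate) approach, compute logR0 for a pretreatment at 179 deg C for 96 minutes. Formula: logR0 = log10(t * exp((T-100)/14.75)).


logR0 = log10(t * exp((T - 100) / 14.75))
= log10(96 * exp((179 - 100) / 14.75))
= 4.3083

4.3083


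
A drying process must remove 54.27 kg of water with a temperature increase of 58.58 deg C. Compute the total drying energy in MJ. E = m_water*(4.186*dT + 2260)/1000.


E = m_water * (4.186 * dT + 2260) / 1000
= 54.27 * (4.186 * 58.58 + 2260) / 1000
= 135.9581 MJ

135.9581 MJ


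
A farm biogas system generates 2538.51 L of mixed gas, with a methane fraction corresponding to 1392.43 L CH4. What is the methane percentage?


CH4% = V_CH4 / V_total * 100
= 1392.43 / 2538.51 * 100
= 54.8523%

54.8523%


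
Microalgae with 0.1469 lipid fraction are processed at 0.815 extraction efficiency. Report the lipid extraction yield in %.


Y = lipid_content * extraction_eff * 100
= 0.1469 * 0.815 * 100
= 11.9724%

11.9724%


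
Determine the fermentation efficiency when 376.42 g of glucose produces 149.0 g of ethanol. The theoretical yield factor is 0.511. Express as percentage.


Fermentation efficiency = (actual / (0.511 * glucose)) * 100
= (149.0 / (0.511 * 376.42)) * 100
= 77.4627%

77.4627%


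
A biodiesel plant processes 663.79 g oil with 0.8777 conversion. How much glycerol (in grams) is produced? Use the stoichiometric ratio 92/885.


glycerol = oil * conv * (92/885)
= 663.79 * 0.8777 * 92 / 885
= 60.5649 g

60.5649 g


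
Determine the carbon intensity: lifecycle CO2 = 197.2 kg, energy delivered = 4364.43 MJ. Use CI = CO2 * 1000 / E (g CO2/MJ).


CI = CO2 * 1000 / E
= 197.2 * 1000 / 4364.43
= 45.1834 g CO2/MJ

45.1834 g CO2/MJ


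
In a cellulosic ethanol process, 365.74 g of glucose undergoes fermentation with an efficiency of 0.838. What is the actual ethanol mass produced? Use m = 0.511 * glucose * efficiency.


Actual ethanol: m = 0.511 * 365.74 * 0.838
m = 156.6165 g

156.6165 g


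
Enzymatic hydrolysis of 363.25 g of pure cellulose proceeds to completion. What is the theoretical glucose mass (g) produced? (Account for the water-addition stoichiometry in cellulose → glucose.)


glucose = cellulose * 180/162
= 363.25 * 180/162
= 403.6111 g

403.6111 g


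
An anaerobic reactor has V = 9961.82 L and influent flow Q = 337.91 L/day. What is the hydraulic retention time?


HRT = V / Q
= 9961.82 / 337.91
= 29.4807 days

29.4807 days


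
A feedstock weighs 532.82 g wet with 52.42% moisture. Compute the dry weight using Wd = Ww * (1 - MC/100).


Wd = Ww * (1 - MC/100)
= 532.82 * (1 - 52.42/100)
= 253.5158 g

253.5158 g


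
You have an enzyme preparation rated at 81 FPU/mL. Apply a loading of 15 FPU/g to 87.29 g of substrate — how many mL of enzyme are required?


V = dosage * m_sub / activity
V = 15 * 87.29 / 81
V = 16.1648 mL

16.1648 mL


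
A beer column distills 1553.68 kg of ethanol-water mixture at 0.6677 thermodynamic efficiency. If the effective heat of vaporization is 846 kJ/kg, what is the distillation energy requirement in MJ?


E = m * 846 / (eta * 1000)
= 1553.68 * 846 / (0.6677 * 1000)
= 1968.5686 MJ

1968.5686 MJ


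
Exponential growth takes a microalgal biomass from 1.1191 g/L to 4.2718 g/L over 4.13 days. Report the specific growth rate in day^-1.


mu = ln(X2/X1) / dt
= ln(4.2718/1.1191) / 4.13
= 0.3243 per day

0.3243 per day


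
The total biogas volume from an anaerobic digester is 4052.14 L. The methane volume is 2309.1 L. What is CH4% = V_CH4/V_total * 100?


CH4% = V_CH4 / V_total * 100
= 2309.1 / 4052.14 * 100
= 56.9847%

56.9847%
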